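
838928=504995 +333933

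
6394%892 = 150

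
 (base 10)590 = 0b1001001110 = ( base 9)725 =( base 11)497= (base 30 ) jk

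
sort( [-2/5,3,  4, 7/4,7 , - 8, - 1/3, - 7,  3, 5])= [ - 8, - 7, - 2/5,-1/3 , 7/4,3, 3 , 4, 5,7 ]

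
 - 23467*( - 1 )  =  23467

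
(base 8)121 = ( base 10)81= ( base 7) 144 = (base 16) 51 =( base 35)2b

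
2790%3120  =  2790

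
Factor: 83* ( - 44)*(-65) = 237380 = 2^2*5^1 * 11^1*13^1*83^1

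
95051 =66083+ 28968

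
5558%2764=30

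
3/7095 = 1/2365 = 0.00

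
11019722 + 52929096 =63948818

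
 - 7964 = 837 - 8801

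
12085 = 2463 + 9622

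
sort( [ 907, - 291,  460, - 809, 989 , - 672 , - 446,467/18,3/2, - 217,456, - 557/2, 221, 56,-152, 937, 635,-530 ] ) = [ - 809, - 672, - 530,-446, - 291, - 557/2, - 217,-152,3/2,467/18, 56,221, 456,460, 635, 907 , 937, 989]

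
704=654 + 50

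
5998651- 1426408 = 4572243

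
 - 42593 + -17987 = -60580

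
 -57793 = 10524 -68317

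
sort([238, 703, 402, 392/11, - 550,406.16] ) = [-550, 392/11,238, 402,  406.16,703 ] 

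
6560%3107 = 346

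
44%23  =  21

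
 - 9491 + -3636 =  - 13127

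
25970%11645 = 2680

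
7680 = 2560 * 3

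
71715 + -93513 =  - 21798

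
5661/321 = 17+68/107 =17.64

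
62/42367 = 62/42367 = 0.00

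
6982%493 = 80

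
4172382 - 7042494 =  - 2870112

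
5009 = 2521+2488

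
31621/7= 31621/7 = 4517.29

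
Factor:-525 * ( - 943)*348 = 172286100 = 2^2*3^2*5^2 *7^1*23^1 * 29^1  *41^1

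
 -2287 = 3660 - 5947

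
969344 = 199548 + 769796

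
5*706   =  3530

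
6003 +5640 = 11643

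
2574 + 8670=11244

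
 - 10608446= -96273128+85664682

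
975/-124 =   -  975/124 = - 7.86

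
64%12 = 4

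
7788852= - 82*( - 94986 ) 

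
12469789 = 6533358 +5936431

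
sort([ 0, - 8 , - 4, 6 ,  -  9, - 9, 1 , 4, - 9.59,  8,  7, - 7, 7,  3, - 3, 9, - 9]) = [ - 9.59, - 9, - 9, - 9, - 8 , - 7, - 4, - 3 , 0, 1,3,4,  6,7, 7,8, 9 ] 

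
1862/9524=931/4762= 0.20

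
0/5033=0 = 0.00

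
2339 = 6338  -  3999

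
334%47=5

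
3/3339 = 1/1113 = 0.00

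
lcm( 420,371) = 22260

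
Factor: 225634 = 2^1*101^1*1117^1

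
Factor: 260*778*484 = 97903520= 2^5*5^1*11^2*13^1*389^1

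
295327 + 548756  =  844083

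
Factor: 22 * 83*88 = 2^4 * 11^2 * 83^1=160688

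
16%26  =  16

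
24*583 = 13992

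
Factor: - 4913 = - 17^3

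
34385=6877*5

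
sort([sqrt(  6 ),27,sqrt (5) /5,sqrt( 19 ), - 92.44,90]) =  [ - 92.44,sqrt( 5 )/5, sqrt( 6), sqrt (19),27, 90]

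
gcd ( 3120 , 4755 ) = 15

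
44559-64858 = -20299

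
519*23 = 11937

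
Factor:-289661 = -47^1 * 6163^1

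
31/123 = 31/123=0.25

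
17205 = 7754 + 9451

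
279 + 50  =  329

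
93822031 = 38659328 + 55162703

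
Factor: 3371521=557^1*6053^1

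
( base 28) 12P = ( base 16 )361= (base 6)4001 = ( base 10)865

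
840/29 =28 + 28/29 = 28.97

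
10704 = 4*2676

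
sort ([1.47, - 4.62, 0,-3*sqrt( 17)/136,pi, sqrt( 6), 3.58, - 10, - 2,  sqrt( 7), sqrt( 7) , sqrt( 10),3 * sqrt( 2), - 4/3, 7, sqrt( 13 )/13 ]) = [ - 10,-4.62, - 2,-4/3,-3*sqrt(17 )/136, 0, sqrt( 13 )/13 , 1.47,sqrt( 6), sqrt( 7), sqrt( 7),pi, sqrt(10),  3.58, 3*sqrt( 2),7] 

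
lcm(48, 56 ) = 336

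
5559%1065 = 234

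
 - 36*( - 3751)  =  135036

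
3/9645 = 1/3215 = 0.00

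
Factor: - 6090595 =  - 5^1  *7^1*174017^1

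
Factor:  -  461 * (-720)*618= 2^5*3^3*5^1*103^1*461^1 = 205126560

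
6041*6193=37411913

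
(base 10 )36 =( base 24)1C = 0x24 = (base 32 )14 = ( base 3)1100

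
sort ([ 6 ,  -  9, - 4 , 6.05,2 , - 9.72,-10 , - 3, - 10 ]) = [ - 10,  -  10, - 9.72, - 9,-4, - 3,2 , 6, 6.05] 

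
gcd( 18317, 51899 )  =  1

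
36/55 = 36/55=0.65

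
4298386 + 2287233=6585619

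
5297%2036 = 1225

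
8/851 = 8/851  =  0.01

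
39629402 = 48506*817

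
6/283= 6/283 = 0.02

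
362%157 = 48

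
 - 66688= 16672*( - 4)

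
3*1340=4020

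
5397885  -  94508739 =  - 89110854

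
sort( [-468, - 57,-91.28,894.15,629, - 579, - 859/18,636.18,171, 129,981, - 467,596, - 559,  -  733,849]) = [ - 733, - 579,  -  559, - 468, - 467, - 91.28, - 57, - 859/18,129,171, 596,629,636.18 , 849,894.15, 981] 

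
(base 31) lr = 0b1010100110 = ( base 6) 3050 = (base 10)678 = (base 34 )jw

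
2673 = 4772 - 2099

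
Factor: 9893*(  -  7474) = -73940282 = -  2^1*13^1*37^1*101^1*761^1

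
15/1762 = 15/1762=0.01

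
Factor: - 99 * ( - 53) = 5247 = 3^2 *11^1 * 53^1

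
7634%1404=614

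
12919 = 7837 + 5082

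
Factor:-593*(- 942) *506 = 2^2 * 3^1*11^1*23^1*157^1*593^1 = 282654636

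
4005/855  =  4 + 13/19 = 4.68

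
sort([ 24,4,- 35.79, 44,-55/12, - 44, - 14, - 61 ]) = [ - 61, - 44,-35.79, - 14,-55/12,4, 24 , 44] 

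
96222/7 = 13746= 13746.00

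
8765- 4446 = 4319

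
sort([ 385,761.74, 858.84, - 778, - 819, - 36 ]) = [ - 819,-778 , - 36, 385,761.74,858.84]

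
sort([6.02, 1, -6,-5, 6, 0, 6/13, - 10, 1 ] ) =[ - 10,-6,-5, 0, 6/13, 1,1,6, 6.02]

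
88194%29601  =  28992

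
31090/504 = 15545/252 =61.69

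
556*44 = 24464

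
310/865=62/173= 0.36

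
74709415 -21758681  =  52950734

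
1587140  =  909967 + 677173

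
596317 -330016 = 266301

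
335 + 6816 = 7151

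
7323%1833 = 1824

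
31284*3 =93852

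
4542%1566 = 1410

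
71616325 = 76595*935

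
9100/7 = 1300 =1300.00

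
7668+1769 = 9437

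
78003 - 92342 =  - 14339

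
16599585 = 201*82585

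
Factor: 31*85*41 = 5^1*17^1*31^1  *  41^1= 108035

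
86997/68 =1279 + 25/68 = 1279.37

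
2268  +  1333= 3601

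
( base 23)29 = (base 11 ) 50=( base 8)67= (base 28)1r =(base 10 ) 55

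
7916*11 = 87076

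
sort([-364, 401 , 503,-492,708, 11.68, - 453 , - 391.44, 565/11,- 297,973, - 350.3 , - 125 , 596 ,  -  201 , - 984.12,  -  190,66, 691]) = [ - 984.12 , - 492, - 453,  -  391.44, - 364,  -  350.3, - 297 , - 201 ,  -  190, - 125,11.68,565/11,66, 401,503 , 596,691, 708,973]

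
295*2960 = 873200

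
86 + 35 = 121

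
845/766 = 845/766 = 1.10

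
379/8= 47  +  3/8 = 47.38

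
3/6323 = 3/6323 = 0.00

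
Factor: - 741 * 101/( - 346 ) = 74841/346=   2^ ( - 1 )*3^1 * 13^1*19^1 *101^1 * 173^(-1)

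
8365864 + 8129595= 16495459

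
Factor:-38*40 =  - 2^4*5^1*19^1= - 1520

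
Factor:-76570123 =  - 7^1*10938589^1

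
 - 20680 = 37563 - 58243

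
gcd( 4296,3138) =6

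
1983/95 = 20 + 83/95 = 20.87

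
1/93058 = 1/93058  =  0.00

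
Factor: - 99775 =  - 5^2*13^1 * 307^1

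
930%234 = 228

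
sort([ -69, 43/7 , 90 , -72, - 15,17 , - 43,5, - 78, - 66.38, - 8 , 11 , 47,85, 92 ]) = [-78, - 72, -69, - 66.38,-43 , - 15  , -8 , 5, 43/7, 11, 17,47, 85 , 90, 92] 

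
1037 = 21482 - 20445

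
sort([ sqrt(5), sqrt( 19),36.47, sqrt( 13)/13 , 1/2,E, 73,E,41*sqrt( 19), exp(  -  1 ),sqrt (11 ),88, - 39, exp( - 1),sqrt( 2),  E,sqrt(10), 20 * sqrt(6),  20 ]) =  [ - 39,sqrt(13)/13,exp(  -  1), exp( - 1),1/2,sqrt( 2),sqrt( 5 ),E,E,E, sqrt ( 10 ),sqrt( 11 ),sqrt(19), 20,36.47,20*sqrt( 6), 73 , 88,  41*sqrt(19) ] 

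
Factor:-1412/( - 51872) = 353/12968 = 2^( - 3) * 353^1*1621^( - 1)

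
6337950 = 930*6815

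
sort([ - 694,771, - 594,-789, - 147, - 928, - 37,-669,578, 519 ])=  [- 928, - 789, - 694,  -  669, -594, - 147, - 37,519,578,771]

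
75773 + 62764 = 138537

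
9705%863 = 212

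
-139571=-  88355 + - 51216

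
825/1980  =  5/12 = 0.42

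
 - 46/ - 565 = 46/565  =  0.08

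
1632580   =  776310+856270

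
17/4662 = 17/4662 = 0.00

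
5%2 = 1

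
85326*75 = 6399450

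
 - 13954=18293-32247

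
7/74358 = 7/74358 =0.00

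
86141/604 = 142  +  373/604 = 142.62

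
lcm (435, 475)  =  41325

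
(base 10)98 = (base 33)2W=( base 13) 77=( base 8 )142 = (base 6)242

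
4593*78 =358254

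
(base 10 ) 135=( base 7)252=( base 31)4B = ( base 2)10000111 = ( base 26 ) 55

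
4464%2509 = 1955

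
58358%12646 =7774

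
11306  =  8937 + 2369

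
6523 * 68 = 443564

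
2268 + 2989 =5257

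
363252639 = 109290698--253961941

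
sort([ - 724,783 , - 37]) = [- 724,- 37,783 ] 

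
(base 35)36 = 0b1101111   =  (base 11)a1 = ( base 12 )93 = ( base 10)111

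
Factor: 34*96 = 3264   =  2^6*3^1*17^1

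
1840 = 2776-936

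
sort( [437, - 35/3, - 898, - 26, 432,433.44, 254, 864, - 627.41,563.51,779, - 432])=[ - 898,-627.41,  -  432, - 26, - 35/3,  254,432,433.44,437,563.51,779, 864]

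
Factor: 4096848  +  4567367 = 5^1*7^1*23^1*47^1*229^1 = 8664215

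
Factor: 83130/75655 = 16626/15131 = 2^1*3^1*17^1*163^1*15131^( - 1 ) 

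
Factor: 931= 7^2*19^1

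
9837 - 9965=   -  128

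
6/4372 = 3/2186 = 0.00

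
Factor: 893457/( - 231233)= - 3^3*79^( - 1 )*2927^( - 1 )*33091^1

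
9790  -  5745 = 4045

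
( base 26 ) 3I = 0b1100000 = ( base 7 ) 165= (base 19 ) 51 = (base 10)96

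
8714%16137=8714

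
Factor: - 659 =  - 659^1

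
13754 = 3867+9887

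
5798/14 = 414 + 1/7  =  414.14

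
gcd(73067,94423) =1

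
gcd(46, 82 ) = 2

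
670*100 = 67000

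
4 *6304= 25216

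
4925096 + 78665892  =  83590988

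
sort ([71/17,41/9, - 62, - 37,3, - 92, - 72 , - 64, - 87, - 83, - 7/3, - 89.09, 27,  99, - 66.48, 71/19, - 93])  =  [  -  93 , - 92, - 89.09, - 87, - 83, - 72 , - 66.48  , - 64,-62,  -  37,  -  7/3, 3, 71/19,  71/17,41/9 , 27,  99]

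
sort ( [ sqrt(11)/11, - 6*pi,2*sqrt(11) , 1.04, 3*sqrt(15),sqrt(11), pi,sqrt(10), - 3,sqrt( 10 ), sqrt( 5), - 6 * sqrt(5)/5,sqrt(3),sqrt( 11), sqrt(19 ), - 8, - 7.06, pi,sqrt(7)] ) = [ - 6*pi, - 8, - 7.06, - 3,  -  6 *sqrt( 5)/5,sqrt( 11)/11, 1.04,sqrt(3), sqrt(5), sqrt(7 ),pi, pi, sqrt( 10), sqrt(10 ), sqrt(11 ), sqrt(11),sqrt(19 ), 2*sqrt(11),3*sqrt( 15)] 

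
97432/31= 3142 + 30/31 = 3142.97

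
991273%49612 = 48645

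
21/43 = 21/43 = 0.49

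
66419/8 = 8302 + 3/8 =8302.38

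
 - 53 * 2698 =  - 142994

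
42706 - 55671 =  - 12965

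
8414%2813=2788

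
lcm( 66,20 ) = 660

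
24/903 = 8/301 =0.03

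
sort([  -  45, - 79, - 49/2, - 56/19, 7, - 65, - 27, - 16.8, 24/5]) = [ - 79, - 65, - 45, - 27, -49/2, - 16.8, -56/19,24/5,7 ] 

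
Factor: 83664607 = 13^1*6435739^1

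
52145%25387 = 1371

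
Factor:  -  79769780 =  - 2^2 * 5^1*17^2*37^1 * 373^1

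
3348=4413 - 1065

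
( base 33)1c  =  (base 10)45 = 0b101101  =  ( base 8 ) 55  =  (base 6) 113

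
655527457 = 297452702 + 358074755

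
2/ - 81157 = -1 + 81155/81157 = - 0.00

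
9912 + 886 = 10798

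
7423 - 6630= 793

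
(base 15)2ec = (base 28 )O0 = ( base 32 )l0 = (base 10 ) 672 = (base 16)2A0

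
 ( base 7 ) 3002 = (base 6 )4435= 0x407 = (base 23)1lj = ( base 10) 1031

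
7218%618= 420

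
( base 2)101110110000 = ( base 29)3g5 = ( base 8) 5660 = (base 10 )2992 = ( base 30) 39M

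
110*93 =10230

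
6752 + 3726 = 10478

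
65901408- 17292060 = 48609348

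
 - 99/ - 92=1+7/92 = 1.08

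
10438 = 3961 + 6477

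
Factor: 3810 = 2^1 * 3^1 * 5^1*127^1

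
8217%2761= 2695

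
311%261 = 50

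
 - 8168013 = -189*43217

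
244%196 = 48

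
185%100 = 85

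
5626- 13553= - 7927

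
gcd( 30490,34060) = 10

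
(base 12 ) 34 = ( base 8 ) 50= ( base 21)1J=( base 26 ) 1e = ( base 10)40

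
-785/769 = -785/769 = -1.02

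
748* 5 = 3740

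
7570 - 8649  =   - 1079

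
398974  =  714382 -315408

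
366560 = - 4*( - 91640)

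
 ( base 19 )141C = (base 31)8KQ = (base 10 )8334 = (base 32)84E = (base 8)20216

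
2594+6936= 9530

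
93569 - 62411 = 31158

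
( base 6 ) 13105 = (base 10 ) 1985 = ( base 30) 265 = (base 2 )11111000001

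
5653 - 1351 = 4302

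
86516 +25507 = 112023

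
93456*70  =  6541920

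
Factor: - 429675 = - 3^1*5^2*17^1*337^1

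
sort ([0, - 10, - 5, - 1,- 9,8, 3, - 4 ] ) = [ - 10 , - 9,- 5, - 4, - 1,0,3,8]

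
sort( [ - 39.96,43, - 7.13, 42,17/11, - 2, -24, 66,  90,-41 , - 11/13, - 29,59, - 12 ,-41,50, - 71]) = [ - 71 , - 41,-41,  -  39.96, - 29, - 24,-12, - 7.13, - 2, - 11/13,17/11, 42, 43,50,59 , 66,90] 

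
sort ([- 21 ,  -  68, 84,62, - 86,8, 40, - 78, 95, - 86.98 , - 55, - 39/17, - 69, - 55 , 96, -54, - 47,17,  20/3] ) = [ - 86.98, - 86, - 78, - 69, - 68, - 55,  -  55  , - 54, - 47, - 21 , - 39/17,  20/3,8 , 17, 40 , 62 , 84 , 95,96]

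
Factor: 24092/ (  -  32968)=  - 19/26= -  2^(-1) * 13^(-1)*19^1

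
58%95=58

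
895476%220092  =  15108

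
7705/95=1541/19 =81.11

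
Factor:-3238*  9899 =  - 32052962  =  - 2^1*19^1*521^1*1619^1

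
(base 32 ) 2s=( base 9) 112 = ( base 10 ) 92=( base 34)2o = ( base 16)5C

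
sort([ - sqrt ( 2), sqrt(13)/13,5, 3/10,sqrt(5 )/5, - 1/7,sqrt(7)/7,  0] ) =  [ - sqrt(2), -1/7, 0,sqrt(13 ) /13,  3/10,sqrt( 7 ) /7,  sqrt ( 5) /5 , 5] 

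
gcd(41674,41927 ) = 1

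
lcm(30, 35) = 210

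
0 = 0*910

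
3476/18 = 193 + 1/9 = 193.11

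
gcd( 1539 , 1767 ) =57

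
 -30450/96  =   - 5075/16  =  - 317.19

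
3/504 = 1/168 = 0.01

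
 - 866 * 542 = - 469372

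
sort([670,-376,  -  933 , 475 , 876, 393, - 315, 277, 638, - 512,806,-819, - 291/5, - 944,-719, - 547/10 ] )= [ - 944, - 933, - 819,-719, - 512,  -  376, - 315,  -  291/5, - 547/10, 277, 393, 475, 638, 670,  806, 876] 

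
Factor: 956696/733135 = 2^3*5^( - 1)*9199^1 * 11279^( - 1 ) = 73592/56395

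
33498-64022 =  - 30524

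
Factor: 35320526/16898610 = 17660263/8449305 = 3^( - 1 )*5^( - 1) * 17^1 * 379^1*2741^1*563287^( - 1 )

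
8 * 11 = 88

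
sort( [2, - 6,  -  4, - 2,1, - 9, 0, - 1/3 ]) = [-9,-6, - 4,-2, - 1/3 , 0, 1, 2]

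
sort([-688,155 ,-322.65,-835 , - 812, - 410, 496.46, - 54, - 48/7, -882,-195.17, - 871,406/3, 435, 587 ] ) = [ - 882, - 871, - 835, - 812, - 688, - 410,-322.65, - 195.17, - 54, - 48/7, 406/3 , 155,435, 496.46, 587]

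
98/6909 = 2/141 = 0.01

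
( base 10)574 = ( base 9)707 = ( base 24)nm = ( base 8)1076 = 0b1000111110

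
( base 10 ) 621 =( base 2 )1001101101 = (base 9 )760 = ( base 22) 165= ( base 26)NN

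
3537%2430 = 1107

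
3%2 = 1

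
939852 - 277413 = 662439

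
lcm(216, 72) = 216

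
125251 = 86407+38844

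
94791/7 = 94791/7 = 13541.57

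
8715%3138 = 2439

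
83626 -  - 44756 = 128382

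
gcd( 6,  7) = 1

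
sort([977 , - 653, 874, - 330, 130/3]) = [ - 653, - 330, 130/3, 874, 977 ]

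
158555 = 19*8345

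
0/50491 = 0 = 0.00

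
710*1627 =1155170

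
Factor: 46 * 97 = 2^1*23^1*97^1= 4462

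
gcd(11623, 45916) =1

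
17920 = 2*8960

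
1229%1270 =1229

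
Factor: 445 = 5^1*89^1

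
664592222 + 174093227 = 838685449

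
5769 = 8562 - 2793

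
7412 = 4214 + 3198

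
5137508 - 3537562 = 1599946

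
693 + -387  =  306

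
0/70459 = 0 = 0.00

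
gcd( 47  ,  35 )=1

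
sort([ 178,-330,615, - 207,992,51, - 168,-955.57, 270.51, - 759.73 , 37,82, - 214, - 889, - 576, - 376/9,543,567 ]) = [ - 955.57,-889,-759.73, - 576, -330, - 214,  -  207, - 168,-376/9,37,51,82,178, 270.51,  543 , 567,615, 992 ] 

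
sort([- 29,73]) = [ - 29,73]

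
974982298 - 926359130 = 48623168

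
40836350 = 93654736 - 52818386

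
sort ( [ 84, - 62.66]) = [-62.66,84 ] 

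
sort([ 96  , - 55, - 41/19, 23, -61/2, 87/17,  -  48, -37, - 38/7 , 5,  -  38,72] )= [- 55, - 48, - 38 ,  -  37, - 61/2 , - 38/7, - 41/19,5,87/17,23, 72,  96]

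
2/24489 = 2/24489 =0.00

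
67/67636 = 67/67636 = 0.00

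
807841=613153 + 194688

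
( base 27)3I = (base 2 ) 1100011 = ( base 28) 3f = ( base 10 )99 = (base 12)83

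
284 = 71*4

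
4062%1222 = 396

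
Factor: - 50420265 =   -  3^1*5^1*7^2*181^1 * 379^1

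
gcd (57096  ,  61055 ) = 1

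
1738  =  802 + 936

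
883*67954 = 60003382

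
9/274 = 9/274 =0.03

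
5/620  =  1/124= 0.01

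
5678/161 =5678/161 = 35.27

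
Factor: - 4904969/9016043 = - 4904969^1* 9016043^( - 1)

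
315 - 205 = 110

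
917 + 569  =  1486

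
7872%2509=345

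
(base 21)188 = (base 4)21221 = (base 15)2B2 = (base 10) 617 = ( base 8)1151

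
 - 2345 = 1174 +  - 3519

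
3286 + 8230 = 11516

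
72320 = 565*128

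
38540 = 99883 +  - 61343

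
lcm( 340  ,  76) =6460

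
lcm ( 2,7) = 14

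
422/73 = 422/73=5.78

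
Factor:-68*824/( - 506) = 2^4*11^ ( -1 )*17^1 * 23^( - 1)*103^1 = 28016/253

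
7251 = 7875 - 624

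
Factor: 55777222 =2^1 * 499^1*55889^1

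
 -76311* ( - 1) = 76311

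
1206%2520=1206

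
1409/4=1409/4 = 352.25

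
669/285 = 2 + 33/95 = 2.35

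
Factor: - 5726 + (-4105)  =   - 9831 = - 3^1 * 29^1*113^1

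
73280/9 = 73280/9= 8142.22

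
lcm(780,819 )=16380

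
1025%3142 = 1025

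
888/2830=444/1415 = 0.31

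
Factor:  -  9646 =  - 2^1*7^1*13^1*53^1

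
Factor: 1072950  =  2^1*3^1*5^2*23^1*311^1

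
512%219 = 74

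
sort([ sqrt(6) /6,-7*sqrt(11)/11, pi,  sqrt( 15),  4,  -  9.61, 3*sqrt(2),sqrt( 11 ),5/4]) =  [ - 9.61, - 7*sqrt( 11)/11,sqrt(6)/6,  5/4, pi , sqrt(11), sqrt (15),4,3 *sqrt ( 2)]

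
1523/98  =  15 + 53/98 = 15.54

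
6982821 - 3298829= 3683992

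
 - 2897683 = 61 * ( - 47503)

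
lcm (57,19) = 57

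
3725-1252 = 2473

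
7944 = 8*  993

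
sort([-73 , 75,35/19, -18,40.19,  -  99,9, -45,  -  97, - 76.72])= [ - 99, - 97,-76.72, - 73 ,-45,  -  18, 35/19,9,40.19  ,  75]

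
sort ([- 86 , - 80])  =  [  -  86,-80]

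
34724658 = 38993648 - 4268990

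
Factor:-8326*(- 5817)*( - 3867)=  - 187287866514 = -  2^1*3^2*7^1*23^1*181^1 * 277^1*1289^1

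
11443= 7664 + 3779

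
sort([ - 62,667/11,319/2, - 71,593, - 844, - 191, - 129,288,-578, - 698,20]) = [ - 844 , - 698, -578, - 191, - 129,- 71, - 62,  20,  667/11, 319/2,  288,593] 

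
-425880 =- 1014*420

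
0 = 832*0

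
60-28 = 32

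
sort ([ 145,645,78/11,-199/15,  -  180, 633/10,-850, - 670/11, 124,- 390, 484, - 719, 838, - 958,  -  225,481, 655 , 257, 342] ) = [ - 958, - 850 , - 719, - 390, - 225,  -  180, - 670/11,  -  199/15, 78/11, 633/10, 124, 145 , 257, 342, 481, 484, 645,655,838]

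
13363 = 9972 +3391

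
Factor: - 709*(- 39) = 27651 = 3^1* 13^1*709^1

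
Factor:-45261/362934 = -2^( - 1)*3^( - 1)*11^ ( - 1)*13^( - 1)*107^1 = - 107/858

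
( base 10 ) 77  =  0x4D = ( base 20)3H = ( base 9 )85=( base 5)302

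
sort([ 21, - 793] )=[  -  793,21]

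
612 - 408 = 204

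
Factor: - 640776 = -2^3 * 3^1 *26699^1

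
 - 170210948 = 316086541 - 486297489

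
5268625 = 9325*565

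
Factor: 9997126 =2^1*4998563^1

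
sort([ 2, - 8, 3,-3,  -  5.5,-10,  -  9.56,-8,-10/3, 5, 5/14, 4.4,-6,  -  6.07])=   [  -  10, - 9.56, - 8, - 8, - 6.07, - 6, - 5.5, - 10/3, - 3,5/14, 2,3 , 4.4, 5 ]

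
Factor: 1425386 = 2^1*712693^1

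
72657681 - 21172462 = 51485219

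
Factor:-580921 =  - 11^2*4801^1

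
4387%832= 227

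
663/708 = 221/236  =  0.94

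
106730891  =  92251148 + 14479743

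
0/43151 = 0=0.00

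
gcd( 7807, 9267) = 1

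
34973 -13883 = 21090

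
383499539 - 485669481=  - 102169942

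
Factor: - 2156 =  - 2^2 * 7^2*11^1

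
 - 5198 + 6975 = 1777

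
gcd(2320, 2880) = 80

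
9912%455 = 357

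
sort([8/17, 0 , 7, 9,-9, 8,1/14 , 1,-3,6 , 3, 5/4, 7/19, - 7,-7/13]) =[ - 9,  -  7,-3,-7/13, 0, 1/14, 7/19,  8/17 , 1, 5/4, 3, 6,  7,8,9] 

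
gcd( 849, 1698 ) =849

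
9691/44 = 220 +1/4 = 220.25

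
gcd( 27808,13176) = 8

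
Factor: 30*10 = 2^2*3^1*5^2 = 300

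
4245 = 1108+3137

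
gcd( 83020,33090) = 10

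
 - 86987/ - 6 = 86987/6= 14497.83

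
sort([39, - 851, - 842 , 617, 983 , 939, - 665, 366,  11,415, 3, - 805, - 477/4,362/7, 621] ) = [ - 851, - 842, - 805,-665,- 477/4, 3, 11,39, 362/7, 366, 415, 617 , 621, 939, 983 ]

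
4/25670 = 2/12835= 0.00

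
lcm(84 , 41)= 3444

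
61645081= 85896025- 24250944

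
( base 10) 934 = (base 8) 1646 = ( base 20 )26E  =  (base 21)22a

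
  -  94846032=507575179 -602421211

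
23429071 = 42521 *551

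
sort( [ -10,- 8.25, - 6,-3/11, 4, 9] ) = [- 10, - 8.25,-6, - 3/11, 4 , 9]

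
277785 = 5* 55557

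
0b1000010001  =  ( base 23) 100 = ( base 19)18g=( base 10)529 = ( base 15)254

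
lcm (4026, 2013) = 4026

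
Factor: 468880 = 2^4*5^1*5861^1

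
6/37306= 3/18653 = 0.00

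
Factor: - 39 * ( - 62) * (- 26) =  - 2^2*3^1*13^2*31^1 = - 62868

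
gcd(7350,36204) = 42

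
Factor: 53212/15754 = 26606/7877 = 2^1*53^1*251^1*7877^( - 1)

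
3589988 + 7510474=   11100462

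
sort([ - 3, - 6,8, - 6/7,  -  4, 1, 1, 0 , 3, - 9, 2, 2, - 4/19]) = [-9, - 6, - 4, - 3,-6/7, - 4/19, 0, 1 , 1, 2,2,3 , 8 ] 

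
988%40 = 28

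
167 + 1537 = 1704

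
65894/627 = 65894/627  =  105.09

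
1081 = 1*1081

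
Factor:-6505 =-5^1*1301^1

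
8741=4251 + 4490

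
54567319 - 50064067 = 4503252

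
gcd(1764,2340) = 36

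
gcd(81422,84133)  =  1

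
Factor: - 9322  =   - 2^1*59^1*79^1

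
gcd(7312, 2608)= 16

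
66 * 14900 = 983400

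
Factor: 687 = 3^1*229^1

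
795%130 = 15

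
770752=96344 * 8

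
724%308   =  108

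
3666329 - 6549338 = -2883009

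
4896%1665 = 1566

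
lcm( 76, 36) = 684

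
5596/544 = 10 +39/136 =10.29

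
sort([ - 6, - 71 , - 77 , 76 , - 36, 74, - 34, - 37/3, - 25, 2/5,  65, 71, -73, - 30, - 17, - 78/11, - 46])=[ - 77 , -73,-71, - 46, - 36, - 34, - 30, - 25, -17, - 37/3 , - 78/11,-6, 2/5, 65, 71 , 74, 76]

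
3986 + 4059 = 8045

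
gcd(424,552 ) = 8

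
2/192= 1/96 = 0.01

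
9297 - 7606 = 1691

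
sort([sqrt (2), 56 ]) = [sqrt ( 2), 56] 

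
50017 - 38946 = 11071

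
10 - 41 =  - 31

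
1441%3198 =1441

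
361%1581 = 361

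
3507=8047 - 4540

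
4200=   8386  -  4186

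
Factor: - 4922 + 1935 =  - 29^1*  103^1 = - 2987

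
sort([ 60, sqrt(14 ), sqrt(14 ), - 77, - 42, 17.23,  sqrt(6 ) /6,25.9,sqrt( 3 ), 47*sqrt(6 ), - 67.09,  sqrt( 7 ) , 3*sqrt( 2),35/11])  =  [ - 77,-67.09,- 42, sqrt(6) /6, sqrt( 3), sqrt(7),  35/11, sqrt(14 ) , sqrt( 14), 3*sqrt(2 ), 17.23, 25.9,60,47*sqrt (6 )]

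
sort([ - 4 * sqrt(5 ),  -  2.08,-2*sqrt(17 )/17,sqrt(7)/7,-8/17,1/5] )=[-4*sqrt( 5)  , - 2.08, - 2*sqrt( 17 )/17, - 8/17,1/5,sqrt( 7 ) /7 ] 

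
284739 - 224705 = 60034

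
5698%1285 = 558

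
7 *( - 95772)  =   - 670404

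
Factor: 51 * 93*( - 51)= - 3^3 *17^2*31^1= - 241893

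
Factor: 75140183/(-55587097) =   -  521^1*  2657^(-1)*20921^( - 1) * 144223^1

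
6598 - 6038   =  560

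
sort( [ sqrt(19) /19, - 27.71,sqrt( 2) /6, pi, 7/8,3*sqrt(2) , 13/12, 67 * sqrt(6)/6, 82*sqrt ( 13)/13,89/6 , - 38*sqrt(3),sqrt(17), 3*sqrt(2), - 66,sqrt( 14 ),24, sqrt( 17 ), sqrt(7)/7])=[  -  66,-38*sqrt(3), - 27.71,sqrt(19)/19,sqrt(2)/6,sqrt ( 7)/7,7/8,13/12 , pi,sqrt(14 ), sqrt(17 ), sqrt( 17 ),3 *sqrt(2),3 * sqrt(2 ),89/6, 82* sqrt(13 )/13,24,  67*sqrt(6)/6]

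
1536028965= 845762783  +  690266182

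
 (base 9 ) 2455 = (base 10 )1832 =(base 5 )24312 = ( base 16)728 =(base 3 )2111212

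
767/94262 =767/94262 = 0.01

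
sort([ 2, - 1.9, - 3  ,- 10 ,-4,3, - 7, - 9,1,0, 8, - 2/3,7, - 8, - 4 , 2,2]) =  [-10, - 9,- 8, - 7, - 4, - 4, - 3, - 1.9, - 2/3,0,1, 2 , 2,2,3, 7,8 ] 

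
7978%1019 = 845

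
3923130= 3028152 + 894978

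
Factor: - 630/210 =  - 3 =- 3^1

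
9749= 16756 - 7007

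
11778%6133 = 5645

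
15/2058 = 5/686 = 0.01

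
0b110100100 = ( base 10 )420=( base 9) 516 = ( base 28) F0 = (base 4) 12210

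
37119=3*12373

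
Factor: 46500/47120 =2^(-2)* 3^1*5^2 * 19^( - 1 ) = 75/76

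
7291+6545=13836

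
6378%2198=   1982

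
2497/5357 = 227/487 =0.47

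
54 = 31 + 23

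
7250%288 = 50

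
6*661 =3966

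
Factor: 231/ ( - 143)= - 21/13= - 3^1 * 7^1*13^( - 1 )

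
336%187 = 149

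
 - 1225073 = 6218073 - 7443146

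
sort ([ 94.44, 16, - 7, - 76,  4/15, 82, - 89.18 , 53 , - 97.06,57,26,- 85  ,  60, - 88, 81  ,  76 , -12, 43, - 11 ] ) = [ - 97.06, - 89.18, - 88, - 85, - 76, - 12, - 11, - 7,4/15,16,26, 43, 53,  57, 60, 76,81,82, 94.44 ]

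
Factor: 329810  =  2^1*5^1*13^1 * 43^1* 59^1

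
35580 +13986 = 49566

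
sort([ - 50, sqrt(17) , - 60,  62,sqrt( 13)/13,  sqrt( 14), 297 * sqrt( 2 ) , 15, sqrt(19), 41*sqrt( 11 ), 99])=[ - 60 , - 50, sqrt( 13)/13,sqrt( 14), sqrt(17), sqrt( 19), 15,62, 99,41*sqrt( 11),297 * sqrt( 2)]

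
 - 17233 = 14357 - 31590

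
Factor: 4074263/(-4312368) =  - 2^( - 4)*3^( - 2)* 29947^(  -  1 )*4074263^1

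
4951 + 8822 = 13773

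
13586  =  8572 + 5014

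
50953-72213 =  - 21260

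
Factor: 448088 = 2^3*79^1*709^1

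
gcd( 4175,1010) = 5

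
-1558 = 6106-7664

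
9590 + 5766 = 15356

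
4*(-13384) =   -  53536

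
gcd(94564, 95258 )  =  2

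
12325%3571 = 1612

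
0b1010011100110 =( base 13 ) 2587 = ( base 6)40434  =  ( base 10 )5350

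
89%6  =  5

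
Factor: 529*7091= 3751139= 7^1*23^2 * 1013^1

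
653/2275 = 653/2275  =  0.29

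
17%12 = 5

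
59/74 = 59/74 = 0.80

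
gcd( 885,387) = 3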